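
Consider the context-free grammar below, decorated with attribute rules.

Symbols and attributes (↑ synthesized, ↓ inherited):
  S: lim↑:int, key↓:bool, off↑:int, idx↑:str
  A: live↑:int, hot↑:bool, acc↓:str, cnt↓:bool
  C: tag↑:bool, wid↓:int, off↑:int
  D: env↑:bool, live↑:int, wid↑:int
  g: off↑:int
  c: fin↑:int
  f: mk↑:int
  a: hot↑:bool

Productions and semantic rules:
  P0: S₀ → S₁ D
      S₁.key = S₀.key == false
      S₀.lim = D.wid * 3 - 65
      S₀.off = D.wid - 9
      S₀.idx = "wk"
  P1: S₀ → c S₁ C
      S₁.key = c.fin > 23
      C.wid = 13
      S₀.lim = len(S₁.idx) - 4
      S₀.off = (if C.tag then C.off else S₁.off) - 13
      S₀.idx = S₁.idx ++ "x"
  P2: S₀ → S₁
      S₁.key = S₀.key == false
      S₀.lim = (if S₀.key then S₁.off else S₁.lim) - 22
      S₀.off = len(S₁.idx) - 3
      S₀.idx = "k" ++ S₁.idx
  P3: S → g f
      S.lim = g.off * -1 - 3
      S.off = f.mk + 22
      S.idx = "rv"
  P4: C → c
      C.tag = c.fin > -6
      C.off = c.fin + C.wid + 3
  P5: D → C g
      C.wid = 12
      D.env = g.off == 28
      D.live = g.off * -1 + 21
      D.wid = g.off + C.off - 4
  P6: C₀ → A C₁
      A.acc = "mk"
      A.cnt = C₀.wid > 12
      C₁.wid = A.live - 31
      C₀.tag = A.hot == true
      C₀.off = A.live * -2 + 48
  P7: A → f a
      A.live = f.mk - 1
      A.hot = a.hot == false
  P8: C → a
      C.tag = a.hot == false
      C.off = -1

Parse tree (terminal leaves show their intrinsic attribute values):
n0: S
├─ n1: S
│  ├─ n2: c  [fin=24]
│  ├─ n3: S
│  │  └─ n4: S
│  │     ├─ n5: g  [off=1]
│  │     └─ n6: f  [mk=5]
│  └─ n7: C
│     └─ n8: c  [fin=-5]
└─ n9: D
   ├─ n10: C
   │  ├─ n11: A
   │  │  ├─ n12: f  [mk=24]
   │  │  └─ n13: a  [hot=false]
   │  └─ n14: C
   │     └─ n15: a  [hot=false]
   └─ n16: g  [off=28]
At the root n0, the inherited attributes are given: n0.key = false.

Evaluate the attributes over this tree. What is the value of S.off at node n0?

17

1. n0.key = false  [given at root]
2. n1.key = true  [S₀.key == false]
3. n2.fin = 24  [terminal]
4. n3.key = true  [c.fin > 23]
5. n4.key = false  [S₀.key == false]
6. n5.off = 1  [terminal]
7. n6.mk = 5  [terminal]
8. n4.lim = -4  [g.off * -1 - 3]
9. n4.off = 27  [f.mk + 22]
10. n4.idx = "rv"  ["rv"]
11. n3.lim = 5  [(if S₀.key then S₁.off else S₁.lim) - 22]
12. n3.off = -1  [len(S₁.idx) - 3]
13. n3.idx = "krv"  ["k" ++ S₁.idx]
14. n7.wid = 13  [13]
15. n8.fin = -5  [terminal]
16. n7.tag = true  [c.fin > -6]
17. n7.off = 11  [c.fin + C.wid + 3]
18. n1.lim = -1  [len(S₁.idx) - 4]
19. n1.off = -2  [(if C.tag then C.off else S₁.off) - 13]
20. n1.idx = "krvx"  [S₁.idx ++ "x"]
21. n10.wid = 12  [12]
22. n11.acc = "mk"  ["mk"]
23. n11.cnt = false  [C₀.wid > 12]
24. n12.mk = 24  [terminal]
25. n13.hot = false  [terminal]
26. n11.live = 23  [f.mk - 1]
27. n11.hot = true  [a.hot == false]
28. n14.wid = -8  [A.live - 31]
29. n15.hot = false  [terminal]
30. n14.tag = true  [a.hot == false]
31. n14.off = -1  [-1]
32. n10.tag = true  [A.hot == true]
33. n10.off = 2  [A.live * -2 + 48]
34. n16.off = 28  [terminal]
35. n9.env = true  [g.off == 28]
36. n9.live = -7  [g.off * -1 + 21]
37. n9.wid = 26  [g.off + C.off - 4]
38. n0.lim = 13  [D.wid * 3 - 65]
39. n0.off = 17  [D.wid - 9]
40. n0.idx = "wk"  ["wk"]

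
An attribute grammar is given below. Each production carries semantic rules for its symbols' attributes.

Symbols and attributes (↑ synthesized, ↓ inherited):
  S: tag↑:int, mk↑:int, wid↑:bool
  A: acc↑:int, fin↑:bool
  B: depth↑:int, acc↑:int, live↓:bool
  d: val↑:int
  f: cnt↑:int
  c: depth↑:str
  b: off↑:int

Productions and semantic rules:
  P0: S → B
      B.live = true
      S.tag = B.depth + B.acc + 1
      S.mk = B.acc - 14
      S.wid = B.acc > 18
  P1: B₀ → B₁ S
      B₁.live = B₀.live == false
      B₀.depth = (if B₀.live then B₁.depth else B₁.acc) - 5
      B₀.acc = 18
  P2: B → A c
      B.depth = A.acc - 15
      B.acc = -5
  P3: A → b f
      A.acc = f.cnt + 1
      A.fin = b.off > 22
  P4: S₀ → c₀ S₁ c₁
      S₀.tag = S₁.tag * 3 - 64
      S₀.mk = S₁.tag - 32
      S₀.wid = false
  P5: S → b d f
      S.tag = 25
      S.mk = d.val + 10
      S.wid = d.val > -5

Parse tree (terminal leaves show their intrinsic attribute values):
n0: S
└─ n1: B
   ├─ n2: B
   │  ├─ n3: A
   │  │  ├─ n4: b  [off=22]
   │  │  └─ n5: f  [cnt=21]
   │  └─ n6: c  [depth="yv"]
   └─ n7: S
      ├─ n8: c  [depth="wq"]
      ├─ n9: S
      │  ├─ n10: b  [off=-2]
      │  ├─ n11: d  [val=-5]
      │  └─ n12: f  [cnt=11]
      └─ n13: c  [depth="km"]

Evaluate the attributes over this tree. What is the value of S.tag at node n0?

1. n1.live = true  [true]
2. n2.live = false  [B₀.live == false]
3. n4.off = 22  [terminal]
4. n5.cnt = 21  [terminal]
5. n3.acc = 22  [f.cnt + 1]
6. n3.fin = false  [b.off > 22]
7. n6.depth = "yv"  [terminal]
8. n2.depth = 7  [A.acc - 15]
9. n2.acc = -5  [-5]
10. n8.depth = "wq"  [terminal]
11. n10.off = -2  [terminal]
12. n11.val = -5  [terminal]
13. n12.cnt = 11  [terminal]
14. n9.tag = 25  [25]
15. n9.mk = 5  [d.val + 10]
16. n9.wid = false  [d.val > -5]
17. n13.depth = "km"  [terminal]
18. n7.tag = 11  [S₁.tag * 3 - 64]
19. n7.mk = -7  [S₁.tag - 32]
20. n7.wid = false  [false]
21. n1.depth = 2  [(if B₀.live then B₁.depth else B₁.acc) - 5]
22. n1.acc = 18  [18]
23. n0.tag = 21  [B.depth + B.acc + 1]
24. n0.mk = 4  [B.acc - 14]
25. n0.wid = false  [B.acc > 18]

21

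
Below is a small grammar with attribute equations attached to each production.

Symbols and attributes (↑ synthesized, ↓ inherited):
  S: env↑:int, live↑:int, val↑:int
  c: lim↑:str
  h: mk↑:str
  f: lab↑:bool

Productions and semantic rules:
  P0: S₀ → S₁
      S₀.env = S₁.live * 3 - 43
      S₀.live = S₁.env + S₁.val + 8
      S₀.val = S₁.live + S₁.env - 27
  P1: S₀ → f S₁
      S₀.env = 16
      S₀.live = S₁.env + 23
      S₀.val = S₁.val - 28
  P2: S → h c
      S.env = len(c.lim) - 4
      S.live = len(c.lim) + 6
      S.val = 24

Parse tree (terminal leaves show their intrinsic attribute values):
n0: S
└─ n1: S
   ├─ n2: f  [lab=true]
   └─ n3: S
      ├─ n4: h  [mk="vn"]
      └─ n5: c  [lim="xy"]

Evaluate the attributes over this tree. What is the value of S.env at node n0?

1. n2.lab = true  [terminal]
2. n4.mk = "vn"  [terminal]
3. n5.lim = "xy"  [terminal]
4. n3.env = -2  [len(c.lim) - 4]
5. n3.live = 8  [len(c.lim) + 6]
6. n3.val = 24  [24]
7. n1.env = 16  [16]
8. n1.live = 21  [S₁.env + 23]
9. n1.val = -4  [S₁.val - 28]
10. n0.env = 20  [S₁.live * 3 - 43]
11. n0.live = 20  [S₁.env + S₁.val + 8]
12. n0.val = 10  [S₁.live + S₁.env - 27]

20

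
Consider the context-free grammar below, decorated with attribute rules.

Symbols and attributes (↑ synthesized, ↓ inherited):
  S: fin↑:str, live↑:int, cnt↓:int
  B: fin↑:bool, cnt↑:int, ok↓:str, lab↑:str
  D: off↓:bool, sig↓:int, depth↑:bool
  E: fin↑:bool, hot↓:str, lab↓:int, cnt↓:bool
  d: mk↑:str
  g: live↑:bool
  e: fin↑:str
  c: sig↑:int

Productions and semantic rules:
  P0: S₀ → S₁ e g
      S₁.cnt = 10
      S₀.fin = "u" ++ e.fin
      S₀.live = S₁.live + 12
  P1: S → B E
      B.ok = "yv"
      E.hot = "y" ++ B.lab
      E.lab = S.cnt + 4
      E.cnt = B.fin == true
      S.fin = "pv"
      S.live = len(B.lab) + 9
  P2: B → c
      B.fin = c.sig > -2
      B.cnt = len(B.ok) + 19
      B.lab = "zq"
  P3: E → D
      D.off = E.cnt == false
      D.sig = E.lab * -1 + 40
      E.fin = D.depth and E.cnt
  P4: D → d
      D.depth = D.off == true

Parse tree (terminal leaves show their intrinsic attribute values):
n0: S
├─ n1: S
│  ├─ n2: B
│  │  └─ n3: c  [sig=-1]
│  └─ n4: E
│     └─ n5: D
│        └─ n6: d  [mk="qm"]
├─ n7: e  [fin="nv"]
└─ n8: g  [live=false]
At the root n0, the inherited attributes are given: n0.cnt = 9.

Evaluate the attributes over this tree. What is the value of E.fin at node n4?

false

1. n0.cnt = 9  [given at root]
2. n1.cnt = 10  [10]
3. n2.ok = "yv"  ["yv"]
4. n3.sig = -1  [terminal]
5. n2.fin = true  [c.sig > -2]
6. n2.cnt = 21  [len(B.ok) + 19]
7. n2.lab = "zq"  ["zq"]
8. n4.hot = "yzq"  ["y" ++ B.lab]
9. n4.lab = 14  [S.cnt + 4]
10. n4.cnt = true  [B.fin == true]
11. n5.off = false  [E.cnt == false]
12. n5.sig = 26  [E.lab * -1 + 40]
13. n6.mk = "qm"  [terminal]
14. n5.depth = false  [D.off == true]
15. n4.fin = false  [D.depth and E.cnt]
16. n1.fin = "pv"  ["pv"]
17. n1.live = 11  [len(B.lab) + 9]
18. n7.fin = "nv"  [terminal]
19. n8.live = false  [terminal]
20. n0.fin = "unv"  ["u" ++ e.fin]
21. n0.live = 23  [S₁.live + 12]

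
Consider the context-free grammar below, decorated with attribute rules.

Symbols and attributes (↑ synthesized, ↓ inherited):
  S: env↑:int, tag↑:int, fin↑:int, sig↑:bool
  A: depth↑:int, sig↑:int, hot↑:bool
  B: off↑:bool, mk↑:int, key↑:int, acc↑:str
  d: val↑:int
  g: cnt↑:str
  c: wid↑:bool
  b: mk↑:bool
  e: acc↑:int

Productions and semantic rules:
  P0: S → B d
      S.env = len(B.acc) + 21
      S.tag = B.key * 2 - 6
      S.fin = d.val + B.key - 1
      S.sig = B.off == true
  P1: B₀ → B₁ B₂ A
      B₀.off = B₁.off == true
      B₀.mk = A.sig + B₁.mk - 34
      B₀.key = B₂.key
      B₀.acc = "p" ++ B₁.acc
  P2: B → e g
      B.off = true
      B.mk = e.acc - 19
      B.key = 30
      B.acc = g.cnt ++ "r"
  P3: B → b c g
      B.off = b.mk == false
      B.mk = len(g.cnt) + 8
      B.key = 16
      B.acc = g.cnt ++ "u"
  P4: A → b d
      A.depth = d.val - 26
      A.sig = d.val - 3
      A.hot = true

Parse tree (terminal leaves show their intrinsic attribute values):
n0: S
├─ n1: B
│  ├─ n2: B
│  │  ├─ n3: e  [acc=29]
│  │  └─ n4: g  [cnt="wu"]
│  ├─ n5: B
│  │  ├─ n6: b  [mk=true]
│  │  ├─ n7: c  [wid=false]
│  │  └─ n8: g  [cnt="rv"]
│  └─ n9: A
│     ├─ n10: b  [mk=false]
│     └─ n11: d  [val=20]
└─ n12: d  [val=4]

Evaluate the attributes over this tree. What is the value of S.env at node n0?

25

1. n3.acc = 29  [terminal]
2. n4.cnt = "wu"  [terminal]
3. n2.off = true  [true]
4. n2.mk = 10  [e.acc - 19]
5. n2.key = 30  [30]
6. n2.acc = "wur"  [g.cnt ++ "r"]
7. n6.mk = true  [terminal]
8. n7.wid = false  [terminal]
9. n8.cnt = "rv"  [terminal]
10. n5.off = false  [b.mk == false]
11. n5.mk = 10  [len(g.cnt) + 8]
12. n5.key = 16  [16]
13. n5.acc = "rvu"  [g.cnt ++ "u"]
14. n10.mk = false  [terminal]
15. n11.val = 20  [terminal]
16. n9.depth = -6  [d.val - 26]
17. n9.sig = 17  [d.val - 3]
18. n9.hot = true  [true]
19. n1.off = true  [B₁.off == true]
20. n1.mk = -7  [A.sig + B₁.mk - 34]
21. n1.key = 16  [B₂.key]
22. n1.acc = "pwur"  ["p" ++ B₁.acc]
23. n12.val = 4  [terminal]
24. n0.env = 25  [len(B.acc) + 21]
25. n0.tag = 26  [B.key * 2 - 6]
26. n0.fin = 19  [d.val + B.key - 1]
27. n0.sig = true  [B.off == true]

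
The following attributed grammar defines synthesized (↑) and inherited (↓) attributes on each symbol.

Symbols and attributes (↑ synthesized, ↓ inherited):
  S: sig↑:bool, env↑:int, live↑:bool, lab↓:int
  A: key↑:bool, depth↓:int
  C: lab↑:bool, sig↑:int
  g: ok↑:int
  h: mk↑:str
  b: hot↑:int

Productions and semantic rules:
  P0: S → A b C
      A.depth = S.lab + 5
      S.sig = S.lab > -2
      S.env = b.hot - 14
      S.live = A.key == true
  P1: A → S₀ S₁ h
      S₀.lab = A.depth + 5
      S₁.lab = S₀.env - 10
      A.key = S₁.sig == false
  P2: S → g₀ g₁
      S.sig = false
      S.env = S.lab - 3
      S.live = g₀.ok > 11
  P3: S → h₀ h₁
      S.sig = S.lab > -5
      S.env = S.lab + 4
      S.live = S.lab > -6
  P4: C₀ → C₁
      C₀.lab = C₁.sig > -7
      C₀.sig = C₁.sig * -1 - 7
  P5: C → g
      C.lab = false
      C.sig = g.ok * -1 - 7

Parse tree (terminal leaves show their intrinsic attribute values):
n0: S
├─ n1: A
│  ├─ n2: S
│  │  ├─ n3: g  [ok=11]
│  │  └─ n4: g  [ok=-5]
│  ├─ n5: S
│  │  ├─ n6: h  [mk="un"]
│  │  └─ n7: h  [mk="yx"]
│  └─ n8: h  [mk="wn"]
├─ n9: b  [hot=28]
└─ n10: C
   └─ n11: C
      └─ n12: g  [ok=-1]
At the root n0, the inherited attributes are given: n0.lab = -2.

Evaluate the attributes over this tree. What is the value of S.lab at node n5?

-5

1. n0.lab = -2  [given at root]
2. n1.depth = 3  [S.lab + 5]
3. n2.lab = 8  [A.depth + 5]
4. n3.ok = 11  [terminal]
5. n4.ok = -5  [terminal]
6. n2.sig = false  [false]
7. n2.env = 5  [S.lab - 3]
8. n2.live = false  [g₀.ok > 11]
9. n5.lab = -5  [S₀.env - 10]
10. n6.mk = "un"  [terminal]
11. n7.mk = "yx"  [terminal]
12. n5.sig = false  [S.lab > -5]
13. n5.env = -1  [S.lab + 4]
14. n5.live = true  [S.lab > -6]
15. n8.mk = "wn"  [terminal]
16. n1.key = true  [S₁.sig == false]
17. n9.hot = 28  [terminal]
18. n12.ok = -1  [terminal]
19. n11.lab = false  [false]
20. n11.sig = -6  [g.ok * -1 - 7]
21. n10.lab = true  [C₁.sig > -7]
22. n10.sig = -1  [C₁.sig * -1 - 7]
23. n0.sig = false  [S.lab > -2]
24. n0.env = 14  [b.hot - 14]
25. n0.live = true  [A.key == true]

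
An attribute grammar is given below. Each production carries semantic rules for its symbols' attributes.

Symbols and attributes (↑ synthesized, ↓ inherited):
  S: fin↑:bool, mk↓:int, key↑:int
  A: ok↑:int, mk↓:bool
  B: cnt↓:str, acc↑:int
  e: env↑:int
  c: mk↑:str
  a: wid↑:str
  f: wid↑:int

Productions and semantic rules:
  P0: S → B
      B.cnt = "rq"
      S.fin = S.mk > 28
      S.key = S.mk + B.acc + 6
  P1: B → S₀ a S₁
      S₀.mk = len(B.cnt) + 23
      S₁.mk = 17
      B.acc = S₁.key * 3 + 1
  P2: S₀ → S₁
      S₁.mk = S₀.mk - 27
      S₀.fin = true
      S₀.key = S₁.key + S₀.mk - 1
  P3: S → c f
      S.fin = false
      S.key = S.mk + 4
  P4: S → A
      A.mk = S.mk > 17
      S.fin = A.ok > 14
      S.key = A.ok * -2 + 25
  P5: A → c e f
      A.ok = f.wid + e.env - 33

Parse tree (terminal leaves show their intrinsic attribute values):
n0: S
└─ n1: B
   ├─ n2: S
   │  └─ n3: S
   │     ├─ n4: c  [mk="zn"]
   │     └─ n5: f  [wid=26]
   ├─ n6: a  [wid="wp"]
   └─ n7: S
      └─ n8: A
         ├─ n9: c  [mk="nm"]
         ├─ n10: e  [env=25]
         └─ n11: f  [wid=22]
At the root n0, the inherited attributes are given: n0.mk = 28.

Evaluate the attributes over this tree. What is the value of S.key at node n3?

1. n0.mk = 28  [given at root]
2. n1.cnt = "rq"  ["rq"]
3. n2.mk = 25  [len(B.cnt) + 23]
4. n3.mk = -2  [S₀.mk - 27]
5. n4.mk = "zn"  [terminal]
6. n5.wid = 26  [terminal]
7. n3.fin = false  [false]
8. n3.key = 2  [S.mk + 4]
9. n2.fin = true  [true]
10. n2.key = 26  [S₁.key + S₀.mk - 1]
11. n6.wid = "wp"  [terminal]
12. n7.mk = 17  [17]
13. n8.mk = false  [S.mk > 17]
14. n9.mk = "nm"  [terminal]
15. n10.env = 25  [terminal]
16. n11.wid = 22  [terminal]
17. n8.ok = 14  [f.wid + e.env - 33]
18. n7.fin = false  [A.ok > 14]
19. n7.key = -3  [A.ok * -2 + 25]
20. n1.acc = -8  [S₁.key * 3 + 1]
21. n0.fin = false  [S.mk > 28]
22. n0.key = 26  [S.mk + B.acc + 6]

2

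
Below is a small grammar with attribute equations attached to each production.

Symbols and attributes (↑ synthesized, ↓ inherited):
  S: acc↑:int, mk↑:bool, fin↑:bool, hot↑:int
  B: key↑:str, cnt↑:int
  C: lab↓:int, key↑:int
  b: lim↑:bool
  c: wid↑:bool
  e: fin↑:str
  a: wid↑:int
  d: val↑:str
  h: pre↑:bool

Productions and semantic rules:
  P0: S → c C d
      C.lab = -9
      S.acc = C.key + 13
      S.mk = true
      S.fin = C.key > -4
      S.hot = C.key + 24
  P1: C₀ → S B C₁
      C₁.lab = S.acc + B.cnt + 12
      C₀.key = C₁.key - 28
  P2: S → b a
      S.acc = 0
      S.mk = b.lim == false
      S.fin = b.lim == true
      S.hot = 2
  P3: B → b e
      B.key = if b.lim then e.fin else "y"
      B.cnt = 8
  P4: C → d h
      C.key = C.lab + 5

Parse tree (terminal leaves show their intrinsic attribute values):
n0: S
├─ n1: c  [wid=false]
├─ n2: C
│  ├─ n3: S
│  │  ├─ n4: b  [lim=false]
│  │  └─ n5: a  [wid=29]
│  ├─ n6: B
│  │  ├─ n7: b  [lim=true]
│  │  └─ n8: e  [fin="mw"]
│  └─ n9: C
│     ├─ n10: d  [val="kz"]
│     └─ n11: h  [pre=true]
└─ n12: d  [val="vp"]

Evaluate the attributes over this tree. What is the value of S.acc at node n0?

1. n1.wid = false  [terminal]
2. n2.lab = -9  [-9]
3. n4.lim = false  [terminal]
4. n5.wid = 29  [terminal]
5. n3.acc = 0  [0]
6. n3.mk = true  [b.lim == false]
7. n3.fin = false  [b.lim == true]
8. n3.hot = 2  [2]
9. n7.lim = true  [terminal]
10. n8.fin = "mw"  [terminal]
11. n6.key = "mw"  [if b.lim then e.fin else "y"]
12. n6.cnt = 8  [8]
13. n9.lab = 20  [S.acc + B.cnt + 12]
14. n10.val = "kz"  [terminal]
15. n11.pre = true  [terminal]
16. n9.key = 25  [C.lab + 5]
17. n2.key = -3  [C₁.key - 28]
18. n12.val = "vp"  [terminal]
19. n0.acc = 10  [C.key + 13]
20. n0.mk = true  [true]
21. n0.fin = true  [C.key > -4]
22. n0.hot = 21  [C.key + 24]

10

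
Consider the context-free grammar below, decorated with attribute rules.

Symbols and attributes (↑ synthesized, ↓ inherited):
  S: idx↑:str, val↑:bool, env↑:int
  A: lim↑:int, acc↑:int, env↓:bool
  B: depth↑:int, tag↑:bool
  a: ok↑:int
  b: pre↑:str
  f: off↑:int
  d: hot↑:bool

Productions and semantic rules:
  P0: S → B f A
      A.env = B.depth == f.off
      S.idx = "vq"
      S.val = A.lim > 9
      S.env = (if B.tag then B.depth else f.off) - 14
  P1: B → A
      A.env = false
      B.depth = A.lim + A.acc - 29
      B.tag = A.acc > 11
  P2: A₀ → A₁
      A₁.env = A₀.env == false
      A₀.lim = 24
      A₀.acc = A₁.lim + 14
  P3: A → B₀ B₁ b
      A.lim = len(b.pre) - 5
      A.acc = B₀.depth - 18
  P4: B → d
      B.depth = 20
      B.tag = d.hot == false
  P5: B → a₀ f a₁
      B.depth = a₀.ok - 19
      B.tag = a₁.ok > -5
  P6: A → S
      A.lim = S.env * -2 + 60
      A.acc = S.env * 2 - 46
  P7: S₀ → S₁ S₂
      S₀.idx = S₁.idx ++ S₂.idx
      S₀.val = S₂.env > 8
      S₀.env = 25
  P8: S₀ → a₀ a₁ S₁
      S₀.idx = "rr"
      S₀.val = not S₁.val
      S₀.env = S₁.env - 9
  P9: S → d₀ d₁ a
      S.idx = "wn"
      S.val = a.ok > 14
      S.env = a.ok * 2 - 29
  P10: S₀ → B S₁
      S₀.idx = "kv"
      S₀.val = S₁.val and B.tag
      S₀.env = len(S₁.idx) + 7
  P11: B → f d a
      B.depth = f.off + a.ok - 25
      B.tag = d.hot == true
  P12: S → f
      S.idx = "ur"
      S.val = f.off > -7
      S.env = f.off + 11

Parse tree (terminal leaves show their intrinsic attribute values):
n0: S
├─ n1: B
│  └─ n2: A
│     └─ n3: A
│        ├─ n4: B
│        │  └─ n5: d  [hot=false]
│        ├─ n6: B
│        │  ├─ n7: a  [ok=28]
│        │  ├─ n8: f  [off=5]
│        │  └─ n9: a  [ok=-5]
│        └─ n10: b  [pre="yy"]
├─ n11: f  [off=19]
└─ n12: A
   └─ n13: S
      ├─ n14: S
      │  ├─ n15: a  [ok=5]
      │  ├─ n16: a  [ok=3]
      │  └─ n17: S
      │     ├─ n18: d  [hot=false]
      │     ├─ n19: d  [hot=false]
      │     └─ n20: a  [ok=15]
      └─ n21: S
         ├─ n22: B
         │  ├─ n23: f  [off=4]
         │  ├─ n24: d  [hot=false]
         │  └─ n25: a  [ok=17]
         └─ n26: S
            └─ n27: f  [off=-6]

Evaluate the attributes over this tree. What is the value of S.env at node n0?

5

1. n2.env = false  [false]
2. n3.env = true  [A₀.env == false]
3. n5.hot = false  [terminal]
4. n4.depth = 20  [20]
5. n4.tag = true  [d.hot == false]
6. n7.ok = 28  [terminal]
7. n8.off = 5  [terminal]
8. n9.ok = -5  [terminal]
9. n6.depth = 9  [a₀.ok - 19]
10. n6.tag = false  [a₁.ok > -5]
11. n10.pre = "yy"  [terminal]
12. n3.lim = -3  [len(b.pre) - 5]
13. n3.acc = 2  [B₀.depth - 18]
14. n2.lim = 24  [24]
15. n2.acc = 11  [A₁.lim + 14]
16. n1.depth = 6  [A.lim + A.acc - 29]
17. n1.tag = false  [A.acc > 11]
18. n11.off = 19  [terminal]
19. n12.env = false  [B.depth == f.off]
20. n15.ok = 5  [terminal]
21. n16.ok = 3  [terminal]
22. n18.hot = false  [terminal]
23. n19.hot = false  [terminal]
24. n20.ok = 15  [terminal]
25. n17.idx = "wn"  ["wn"]
26. n17.val = true  [a.ok > 14]
27. n17.env = 1  [a.ok * 2 - 29]
28. n14.idx = "rr"  ["rr"]
29. n14.val = false  [not S₁.val]
30. n14.env = -8  [S₁.env - 9]
31. n23.off = 4  [terminal]
32. n24.hot = false  [terminal]
33. n25.ok = 17  [terminal]
34. n22.depth = -4  [f.off + a.ok - 25]
35. n22.tag = false  [d.hot == true]
36. n27.off = -6  [terminal]
37. n26.idx = "ur"  ["ur"]
38. n26.val = true  [f.off > -7]
39. n26.env = 5  [f.off + 11]
40. n21.idx = "kv"  ["kv"]
41. n21.val = false  [S₁.val and B.tag]
42. n21.env = 9  [len(S₁.idx) + 7]
43. n13.idx = "rrkv"  [S₁.idx ++ S₂.idx]
44. n13.val = true  [S₂.env > 8]
45. n13.env = 25  [25]
46. n12.lim = 10  [S.env * -2 + 60]
47. n12.acc = 4  [S.env * 2 - 46]
48. n0.idx = "vq"  ["vq"]
49. n0.val = true  [A.lim > 9]
50. n0.env = 5  [(if B.tag then B.depth else f.off) - 14]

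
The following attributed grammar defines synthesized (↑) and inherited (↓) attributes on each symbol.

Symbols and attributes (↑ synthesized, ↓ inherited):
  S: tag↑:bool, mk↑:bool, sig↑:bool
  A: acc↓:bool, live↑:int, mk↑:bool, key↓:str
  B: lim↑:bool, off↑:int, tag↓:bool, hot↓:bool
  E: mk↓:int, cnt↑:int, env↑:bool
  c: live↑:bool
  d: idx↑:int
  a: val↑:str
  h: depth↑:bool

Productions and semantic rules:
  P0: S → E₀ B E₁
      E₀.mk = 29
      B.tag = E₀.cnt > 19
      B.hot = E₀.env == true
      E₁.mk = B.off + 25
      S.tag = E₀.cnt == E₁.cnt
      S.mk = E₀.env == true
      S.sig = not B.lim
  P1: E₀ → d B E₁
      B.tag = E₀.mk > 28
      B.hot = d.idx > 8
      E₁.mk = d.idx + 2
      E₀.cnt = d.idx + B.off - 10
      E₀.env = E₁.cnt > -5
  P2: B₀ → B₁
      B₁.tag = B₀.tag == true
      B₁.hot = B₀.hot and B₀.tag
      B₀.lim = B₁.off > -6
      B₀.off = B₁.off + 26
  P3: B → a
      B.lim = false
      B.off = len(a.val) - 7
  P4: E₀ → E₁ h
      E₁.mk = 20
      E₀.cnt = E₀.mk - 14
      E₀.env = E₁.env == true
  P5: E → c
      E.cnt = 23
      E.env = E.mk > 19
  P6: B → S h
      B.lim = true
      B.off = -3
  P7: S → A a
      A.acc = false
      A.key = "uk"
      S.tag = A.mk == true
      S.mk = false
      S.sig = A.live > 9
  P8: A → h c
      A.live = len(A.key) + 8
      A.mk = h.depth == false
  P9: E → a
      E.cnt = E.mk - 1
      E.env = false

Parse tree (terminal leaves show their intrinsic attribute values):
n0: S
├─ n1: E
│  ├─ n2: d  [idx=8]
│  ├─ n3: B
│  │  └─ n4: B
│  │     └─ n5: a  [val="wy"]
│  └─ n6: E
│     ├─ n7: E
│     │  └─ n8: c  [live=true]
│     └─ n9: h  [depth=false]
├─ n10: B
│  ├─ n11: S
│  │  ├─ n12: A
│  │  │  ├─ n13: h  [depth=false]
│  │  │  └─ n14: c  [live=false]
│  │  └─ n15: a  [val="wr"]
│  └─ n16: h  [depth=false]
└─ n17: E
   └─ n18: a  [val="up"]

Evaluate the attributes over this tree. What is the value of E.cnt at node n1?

1. n1.mk = 29  [29]
2. n2.idx = 8  [terminal]
3. n3.tag = true  [E₀.mk > 28]
4. n3.hot = false  [d.idx > 8]
5. n4.tag = true  [B₀.tag == true]
6. n4.hot = false  [B₀.hot and B₀.tag]
7. n5.val = "wy"  [terminal]
8. n4.lim = false  [false]
9. n4.off = -5  [len(a.val) - 7]
10. n3.lim = true  [B₁.off > -6]
11. n3.off = 21  [B₁.off + 26]
12. n6.mk = 10  [d.idx + 2]
13. n7.mk = 20  [20]
14. n8.live = true  [terminal]
15. n7.cnt = 23  [23]
16. n7.env = true  [E.mk > 19]
17. n9.depth = false  [terminal]
18. n6.cnt = -4  [E₀.mk - 14]
19. n6.env = true  [E₁.env == true]
20. n1.cnt = 19  [d.idx + B.off - 10]
21. n1.env = true  [E₁.cnt > -5]
22. n10.tag = false  [E₀.cnt > 19]
23. n10.hot = true  [E₀.env == true]
24. n12.acc = false  [false]
25. n12.key = "uk"  ["uk"]
26. n13.depth = false  [terminal]
27. n14.live = false  [terminal]
28. n12.live = 10  [len(A.key) + 8]
29. n12.mk = true  [h.depth == false]
30. n15.val = "wr"  [terminal]
31. n11.tag = true  [A.mk == true]
32. n11.mk = false  [false]
33. n11.sig = true  [A.live > 9]
34. n16.depth = false  [terminal]
35. n10.lim = true  [true]
36. n10.off = -3  [-3]
37. n17.mk = 22  [B.off + 25]
38. n18.val = "up"  [terminal]
39. n17.cnt = 21  [E.mk - 1]
40. n17.env = false  [false]
41. n0.tag = false  [E₀.cnt == E₁.cnt]
42. n0.mk = true  [E₀.env == true]
43. n0.sig = false  [not B.lim]

19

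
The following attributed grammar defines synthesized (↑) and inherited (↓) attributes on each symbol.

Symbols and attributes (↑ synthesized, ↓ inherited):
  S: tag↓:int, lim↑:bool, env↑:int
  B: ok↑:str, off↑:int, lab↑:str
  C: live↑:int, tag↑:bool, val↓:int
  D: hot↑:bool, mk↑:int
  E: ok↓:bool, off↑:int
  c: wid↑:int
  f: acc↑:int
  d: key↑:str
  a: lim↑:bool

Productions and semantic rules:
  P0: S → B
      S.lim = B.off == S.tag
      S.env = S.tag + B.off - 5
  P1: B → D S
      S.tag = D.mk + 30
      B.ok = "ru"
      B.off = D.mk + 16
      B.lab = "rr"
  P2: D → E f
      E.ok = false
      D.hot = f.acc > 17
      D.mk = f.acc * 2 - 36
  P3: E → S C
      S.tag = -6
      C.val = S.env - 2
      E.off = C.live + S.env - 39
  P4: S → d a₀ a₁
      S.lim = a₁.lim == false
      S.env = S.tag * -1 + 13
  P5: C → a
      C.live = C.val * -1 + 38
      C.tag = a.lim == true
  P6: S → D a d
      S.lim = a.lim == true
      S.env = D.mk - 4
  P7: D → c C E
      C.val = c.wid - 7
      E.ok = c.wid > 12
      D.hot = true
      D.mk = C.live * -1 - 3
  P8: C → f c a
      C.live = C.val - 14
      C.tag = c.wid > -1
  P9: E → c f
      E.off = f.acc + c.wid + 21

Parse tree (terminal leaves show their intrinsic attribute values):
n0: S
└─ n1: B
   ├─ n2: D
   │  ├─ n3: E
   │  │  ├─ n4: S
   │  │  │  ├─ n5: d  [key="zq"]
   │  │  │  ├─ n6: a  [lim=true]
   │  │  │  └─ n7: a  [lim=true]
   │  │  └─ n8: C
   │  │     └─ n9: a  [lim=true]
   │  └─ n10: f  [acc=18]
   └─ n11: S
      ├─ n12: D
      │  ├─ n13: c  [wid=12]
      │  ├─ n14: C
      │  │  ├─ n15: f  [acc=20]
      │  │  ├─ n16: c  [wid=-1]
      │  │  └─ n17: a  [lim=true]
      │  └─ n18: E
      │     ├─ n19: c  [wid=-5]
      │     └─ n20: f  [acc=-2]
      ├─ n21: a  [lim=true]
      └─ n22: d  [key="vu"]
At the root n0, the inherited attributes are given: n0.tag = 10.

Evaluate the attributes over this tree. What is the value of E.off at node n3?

1

1. n0.tag = 10  [given at root]
2. n3.ok = false  [false]
3. n4.tag = -6  [-6]
4. n5.key = "zq"  [terminal]
5. n6.lim = true  [terminal]
6. n7.lim = true  [terminal]
7. n4.lim = false  [a₁.lim == false]
8. n4.env = 19  [S.tag * -1 + 13]
9. n8.val = 17  [S.env - 2]
10. n9.lim = true  [terminal]
11. n8.live = 21  [C.val * -1 + 38]
12. n8.tag = true  [a.lim == true]
13. n3.off = 1  [C.live + S.env - 39]
14. n10.acc = 18  [terminal]
15. n2.hot = true  [f.acc > 17]
16. n2.mk = 0  [f.acc * 2 - 36]
17. n11.tag = 30  [D.mk + 30]
18. n13.wid = 12  [terminal]
19. n14.val = 5  [c.wid - 7]
20. n15.acc = 20  [terminal]
21. n16.wid = -1  [terminal]
22. n17.lim = true  [terminal]
23. n14.live = -9  [C.val - 14]
24. n14.tag = false  [c.wid > -1]
25. n18.ok = false  [c.wid > 12]
26. n19.wid = -5  [terminal]
27. n20.acc = -2  [terminal]
28. n18.off = 14  [f.acc + c.wid + 21]
29. n12.hot = true  [true]
30. n12.mk = 6  [C.live * -1 - 3]
31. n21.lim = true  [terminal]
32. n22.key = "vu"  [terminal]
33. n11.lim = true  [a.lim == true]
34. n11.env = 2  [D.mk - 4]
35. n1.ok = "ru"  ["ru"]
36. n1.off = 16  [D.mk + 16]
37. n1.lab = "rr"  ["rr"]
38. n0.lim = false  [B.off == S.tag]
39. n0.env = 21  [S.tag + B.off - 5]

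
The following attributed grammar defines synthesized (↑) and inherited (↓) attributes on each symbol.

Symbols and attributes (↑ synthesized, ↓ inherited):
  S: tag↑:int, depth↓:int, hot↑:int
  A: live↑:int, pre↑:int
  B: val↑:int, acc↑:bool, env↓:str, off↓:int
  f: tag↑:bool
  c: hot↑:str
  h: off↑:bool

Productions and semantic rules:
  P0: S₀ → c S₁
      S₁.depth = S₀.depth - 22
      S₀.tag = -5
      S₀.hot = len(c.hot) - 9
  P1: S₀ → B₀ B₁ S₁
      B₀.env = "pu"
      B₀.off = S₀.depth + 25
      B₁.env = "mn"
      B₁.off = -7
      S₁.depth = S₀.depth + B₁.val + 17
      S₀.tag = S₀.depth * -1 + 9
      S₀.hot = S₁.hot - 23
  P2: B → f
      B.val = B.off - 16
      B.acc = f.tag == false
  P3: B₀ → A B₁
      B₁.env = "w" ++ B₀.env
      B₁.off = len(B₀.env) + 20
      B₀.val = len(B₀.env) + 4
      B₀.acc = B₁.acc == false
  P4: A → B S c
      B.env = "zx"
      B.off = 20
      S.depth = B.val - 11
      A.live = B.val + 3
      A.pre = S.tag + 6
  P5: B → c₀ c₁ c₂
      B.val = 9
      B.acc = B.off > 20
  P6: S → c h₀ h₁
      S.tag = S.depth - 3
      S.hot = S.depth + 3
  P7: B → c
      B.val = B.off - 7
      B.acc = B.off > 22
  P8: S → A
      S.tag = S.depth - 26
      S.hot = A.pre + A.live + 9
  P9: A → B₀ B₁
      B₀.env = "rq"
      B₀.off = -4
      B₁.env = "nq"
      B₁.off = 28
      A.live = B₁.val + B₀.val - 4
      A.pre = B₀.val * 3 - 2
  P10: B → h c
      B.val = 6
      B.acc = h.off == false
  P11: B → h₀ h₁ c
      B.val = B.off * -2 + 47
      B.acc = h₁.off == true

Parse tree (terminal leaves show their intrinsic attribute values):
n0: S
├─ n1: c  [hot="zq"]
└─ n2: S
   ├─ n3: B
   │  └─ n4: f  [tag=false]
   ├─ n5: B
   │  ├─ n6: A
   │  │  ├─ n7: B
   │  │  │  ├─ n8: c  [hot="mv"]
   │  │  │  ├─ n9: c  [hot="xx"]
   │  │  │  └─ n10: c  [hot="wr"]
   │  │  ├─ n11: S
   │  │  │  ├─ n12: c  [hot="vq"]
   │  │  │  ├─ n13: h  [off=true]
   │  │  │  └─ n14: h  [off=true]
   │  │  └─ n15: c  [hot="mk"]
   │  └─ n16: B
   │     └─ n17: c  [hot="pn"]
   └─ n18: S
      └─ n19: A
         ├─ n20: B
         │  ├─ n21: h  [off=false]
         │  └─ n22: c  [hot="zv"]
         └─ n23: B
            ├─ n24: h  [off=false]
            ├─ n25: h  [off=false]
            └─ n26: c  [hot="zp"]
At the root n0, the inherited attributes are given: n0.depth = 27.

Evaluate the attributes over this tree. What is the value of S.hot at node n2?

1. n0.depth = 27  [given at root]
2. n1.hot = "zq"  [terminal]
3. n2.depth = 5  [S₀.depth - 22]
4. n3.env = "pu"  ["pu"]
5. n3.off = 30  [S₀.depth + 25]
6. n4.tag = false  [terminal]
7. n3.val = 14  [B.off - 16]
8. n3.acc = true  [f.tag == false]
9. n5.env = "mn"  ["mn"]
10. n5.off = -7  [-7]
11. n7.env = "zx"  ["zx"]
12. n7.off = 20  [20]
13. n8.hot = "mv"  [terminal]
14. n9.hot = "xx"  [terminal]
15. n10.hot = "wr"  [terminal]
16. n7.val = 9  [9]
17. n7.acc = false  [B.off > 20]
18. n11.depth = -2  [B.val - 11]
19. n12.hot = "vq"  [terminal]
20. n13.off = true  [terminal]
21. n14.off = true  [terminal]
22. n11.tag = -5  [S.depth - 3]
23. n11.hot = 1  [S.depth + 3]
24. n15.hot = "mk"  [terminal]
25. n6.live = 12  [B.val + 3]
26. n6.pre = 1  [S.tag + 6]
27. n16.env = "wmn"  ["w" ++ B₀.env]
28. n16.off = 22  [len(B₀.env) + 20]
29. n17.hot = "pn"  [terminal]
30. n16.val = 15  [B.off - 7]
31. n16.acc = false  [B.off > 22]
32. n5.val = 6  [len(B₀.env) + 4]
33. n5.acc = true  [B₁.acc == false]
34. n18.depth = 28  [S₀.depth + B₁.val + 17]
35. n20.env = "rq"  ["rq"]
36. n20.off = -4  [-4]
37. n21.off = false  [terminal]
38. n22.hot = "zv"  [terminal]
39. n20.val = 6  [6]
40. n20.acc = true  [h.off == false]
41. n23.env = "nq"  ["nq"]
42. n23.off = 28  [28]
43. n24.off = false  [terminal]
44. n25.off = false  [terminal]
45. n26.hot = "zp"  [terminal]
46. n23.val = -9  [B.off * -2 + 47]
47. n23.acc = false  [h₁.off == true]
48. n19.live = -7  [B₁.val + B₀.val - 4]
49. n19.pre = 16  [B₀.val * 3 - 2]
50. n18.tag = 2  [S.depth - 26]
51. n18.hot = 18  [A.pre + A.live + 9]
52. n2.tag = 4  [S₀.depth * -1 + 9]
53. n2.hot = -5  [S₁.hot - 23]
54. n0.tag = -5  [-5]
55. n0.hot = -7  [len(c.hot) - 9]

-5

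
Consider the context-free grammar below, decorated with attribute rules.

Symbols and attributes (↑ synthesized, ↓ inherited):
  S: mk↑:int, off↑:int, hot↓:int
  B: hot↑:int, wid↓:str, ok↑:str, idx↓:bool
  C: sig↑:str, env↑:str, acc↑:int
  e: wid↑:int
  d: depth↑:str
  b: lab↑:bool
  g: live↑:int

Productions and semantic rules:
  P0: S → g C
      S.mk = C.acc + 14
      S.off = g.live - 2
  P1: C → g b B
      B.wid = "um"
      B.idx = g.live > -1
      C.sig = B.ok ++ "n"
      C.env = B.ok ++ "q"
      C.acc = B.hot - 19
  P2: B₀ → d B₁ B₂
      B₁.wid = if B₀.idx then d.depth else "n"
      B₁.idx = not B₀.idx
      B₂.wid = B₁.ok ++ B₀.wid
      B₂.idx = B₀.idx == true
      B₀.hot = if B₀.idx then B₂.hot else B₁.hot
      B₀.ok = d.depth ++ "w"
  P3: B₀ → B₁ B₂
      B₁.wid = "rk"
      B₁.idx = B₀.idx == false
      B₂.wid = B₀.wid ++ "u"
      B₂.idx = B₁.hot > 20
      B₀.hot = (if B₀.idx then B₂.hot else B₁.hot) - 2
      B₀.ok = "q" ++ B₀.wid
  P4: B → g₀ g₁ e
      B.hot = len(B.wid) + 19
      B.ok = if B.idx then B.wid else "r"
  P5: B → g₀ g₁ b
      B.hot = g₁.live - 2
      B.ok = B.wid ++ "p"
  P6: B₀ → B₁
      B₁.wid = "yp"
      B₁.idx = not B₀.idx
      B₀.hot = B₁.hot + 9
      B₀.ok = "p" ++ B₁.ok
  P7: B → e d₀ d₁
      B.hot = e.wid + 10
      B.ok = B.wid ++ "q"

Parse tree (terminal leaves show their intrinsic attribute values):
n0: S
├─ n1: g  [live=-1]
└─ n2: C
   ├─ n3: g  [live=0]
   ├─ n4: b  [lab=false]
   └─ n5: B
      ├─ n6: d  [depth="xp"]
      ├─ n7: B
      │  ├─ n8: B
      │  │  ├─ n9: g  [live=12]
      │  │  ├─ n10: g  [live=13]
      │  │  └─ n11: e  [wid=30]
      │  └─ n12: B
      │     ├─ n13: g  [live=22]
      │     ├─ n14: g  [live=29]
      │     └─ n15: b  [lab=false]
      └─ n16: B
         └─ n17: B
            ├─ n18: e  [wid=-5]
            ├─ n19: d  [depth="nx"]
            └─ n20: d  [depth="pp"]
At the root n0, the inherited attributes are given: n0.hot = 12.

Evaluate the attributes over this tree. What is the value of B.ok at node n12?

1. n0.hot = 12  [given at root]
2. n1.live = -1  [terminal]
3. n3.live = 0  [terminal]
4. n4.lab = false  [terminal]
5. n5.wid = "um"  ["um"]
6. n5.idx = true  [g.live > -1]
7. n6.depth = "xp"  [terminal]
8. n7.wid = "xp"  [if B₀.idx then d.depth else "n"]
9. n7.idx = false  [not B₀.idx]
10. n8.wid = "rk"  ["rk"]
11. n8.idx = true  [B₀.idx == false]
12. n9.live = 12  [terminal]
13. n10.live = 13  [terminal]
14. n11.wid = 30  [terminal]
15. n8.hot = 21  [len(B.wid) + 19]
16. n8.ok = "rk"  [if B.idx then B.wid else "r"]
17. n12.wid = "xpu"  [B₀.wid ++ "u"]
18. n12.idx = true  [B₁.hot > 20]
19. n13.live = 22  [terminal]
20. n14.live = 29  [terminal]
21. n15.lab = false  [terminal]
22. n12.hot = 27  [g₁.live - 2]
23. n12.ok = "xpup"  [B.wid ++ "p"]
24. n7.hot = 19  [(if B₀.idx then B₂.hot else B₁.hot) - 2]
25. n7.ok = "qxp"  ["q" ++ B₀.wid]
26. n16.wid = "qxpum"  [B₁.ok ++ B₀.wid]
27. n16.idx = true  [B₀.idx == true]
28. n17.wid = "yp"  ["yp"]
29. n17.idx = false  [not B₀.idx]
30. n18.wid = -5  [terminal]
31. n19.depth = "nx"  [terminal]
32. n20.depth = "pp"  [terminal]
33. n17.hot = 5  [e.wid + 10]
34. n17.ok = "ypq"  [B.wid ++ "q"]
35. n16.hot = 14  [B₁.hot + 9]
36. n16.ok = "pypq"  ["p" ++ B₁.ok]
37. n5.hot = 14  [if B₀.idx then B₂.hot else B₁.hot]
38. n5.ok = "xpw"  [d.depth ++ "w"]
39. n2.sig = "xpwn"  [B.ok ++ "n"]
40. n2.env = "xpwq"  [B.ok ++ "q"]
41. n2.acc = -5  [B.hot - 19]
42. n0.mk = 9  [C.acc + 14]
43. n0.off = -3  [g.live - 2]

"xpup"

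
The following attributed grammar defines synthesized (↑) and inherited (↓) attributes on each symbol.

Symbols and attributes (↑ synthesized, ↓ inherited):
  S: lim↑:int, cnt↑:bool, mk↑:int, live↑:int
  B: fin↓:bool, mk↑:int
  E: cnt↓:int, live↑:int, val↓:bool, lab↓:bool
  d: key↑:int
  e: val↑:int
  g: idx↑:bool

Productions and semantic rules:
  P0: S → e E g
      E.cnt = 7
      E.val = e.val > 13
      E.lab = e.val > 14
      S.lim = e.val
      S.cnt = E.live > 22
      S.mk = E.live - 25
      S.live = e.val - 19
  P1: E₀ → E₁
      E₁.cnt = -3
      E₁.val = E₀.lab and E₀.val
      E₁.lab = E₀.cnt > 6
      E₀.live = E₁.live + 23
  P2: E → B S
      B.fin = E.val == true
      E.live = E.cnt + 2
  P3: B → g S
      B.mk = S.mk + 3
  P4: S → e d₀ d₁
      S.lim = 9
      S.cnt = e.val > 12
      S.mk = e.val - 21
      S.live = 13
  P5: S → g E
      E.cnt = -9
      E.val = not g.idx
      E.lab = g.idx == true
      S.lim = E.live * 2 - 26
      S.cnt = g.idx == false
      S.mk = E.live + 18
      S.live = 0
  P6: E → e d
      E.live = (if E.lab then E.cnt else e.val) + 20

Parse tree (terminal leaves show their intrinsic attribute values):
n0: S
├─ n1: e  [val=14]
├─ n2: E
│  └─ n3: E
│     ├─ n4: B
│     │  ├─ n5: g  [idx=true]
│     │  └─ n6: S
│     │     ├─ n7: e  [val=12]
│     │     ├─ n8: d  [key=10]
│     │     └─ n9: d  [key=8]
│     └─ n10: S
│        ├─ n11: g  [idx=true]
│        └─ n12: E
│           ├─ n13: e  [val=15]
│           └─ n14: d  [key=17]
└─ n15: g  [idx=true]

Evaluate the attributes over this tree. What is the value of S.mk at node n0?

-3

1. n1.val = 14  [terminal]
2. n2.cnt = 7  [7]
3. n2.val = true  [e.val > 13]
4. n2.lab = false  [e.val > 14]
5. n3.cnt = -3  [-3]
6. n3.val = false  [E₀.lab and E₀.val]
7. n3.lab = true  [E₀.cnt > 6]
8. n4.fin = false  [E.val == true]
9. n5.idx = true  [terminal]
10. n7.val = 12  [terminal]
11. n8.key = 10  [terminal]
12. n9.key = 8  [terminal]
13. n6.lim = 9  [9]
14. n6.cnt = false  [e.val > 12]
15. n6.mk = -9  [e.val - 21]
16. n6.live = 13  [13]
17. n4.mk = -6  [S.mk + 3]
18. n11.idx = true  [terminal]
19. n12.cnt = -9  [-9]
20. n12.val = false  [not g.idx]
21. n12.lab = true  [g.idx == true]
22. n13.val = 15  [terminal]
23. n14.key = 17  [terminal]
24. n12.live = 11  [(if E.lab then E.cnt else e.val) + 20]
25. n10.lim = -4  [E.live * 2 - 26]
26. n10.cnt = false  [g.idx == false]
27. n10.mk = 29  [E.live + 18]
28. n10.live = 0  [0]
29. n3.live = -1  [E.cnt + 2]
30. n2.live = 22  [E₁.live + 23]
31. n15.idx = true  [terminal]
32. n0.lim = 14  [e.val]
33. n0.cnt = false  [E.live > 22]
34. n0.mk = -3  [E.live - 25]
35. n0.live = -5  [e.val - 19]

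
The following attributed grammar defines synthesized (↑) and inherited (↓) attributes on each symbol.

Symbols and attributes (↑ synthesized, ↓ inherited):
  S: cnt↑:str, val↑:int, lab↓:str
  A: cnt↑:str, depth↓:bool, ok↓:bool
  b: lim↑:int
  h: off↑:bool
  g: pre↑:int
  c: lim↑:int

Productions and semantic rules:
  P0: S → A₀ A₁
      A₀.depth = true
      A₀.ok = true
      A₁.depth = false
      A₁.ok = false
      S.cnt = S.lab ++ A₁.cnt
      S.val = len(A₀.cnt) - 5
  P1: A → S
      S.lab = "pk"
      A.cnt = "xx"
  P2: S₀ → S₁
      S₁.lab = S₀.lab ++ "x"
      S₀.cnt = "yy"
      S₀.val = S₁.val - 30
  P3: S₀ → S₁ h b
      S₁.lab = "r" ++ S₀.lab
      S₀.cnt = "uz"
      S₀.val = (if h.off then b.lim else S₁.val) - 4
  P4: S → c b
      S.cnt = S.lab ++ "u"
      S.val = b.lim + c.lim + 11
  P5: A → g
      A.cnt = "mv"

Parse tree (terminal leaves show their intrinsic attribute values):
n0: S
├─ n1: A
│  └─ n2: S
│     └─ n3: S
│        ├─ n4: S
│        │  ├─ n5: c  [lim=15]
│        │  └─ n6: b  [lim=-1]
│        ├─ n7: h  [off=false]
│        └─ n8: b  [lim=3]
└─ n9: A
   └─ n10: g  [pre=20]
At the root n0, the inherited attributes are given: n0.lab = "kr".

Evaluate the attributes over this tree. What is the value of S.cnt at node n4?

1. n0.lab = "kr"  [given at root]
2. n1.depth = true  [true]
3. n1.ok = true  [true]
4. n2.lab = "pk"  ["pk"]
5. n3.lab = "pkx"  [S₀.lab ++ "x"]
6. n4.lab = "rpkx"  ["r" ++ S₀.lab]
7. n5.lim = 15  [terminal]
8. n6.lim = -1  [terminal]
9. n4.cnt = "rpkxu"  [S.lab ++ "u"]
10. n4.val = 25  [b.lim + c.lim + 11]
11. n7.off = false  [terminal]
12. n8.lim = 3  [terminal]
13. n3.cnt = "uz"  ["uz"]
14. n3.val = 21  [(if h.off then b.lim else S₁.val) - 4]
15. n2.cnt = "yy"  ["yy"]
16. n2.val = -9  [S₁.val - 30]
17. n1.cnt = "xx"  ["xx"]
18. n9.depth = false  [false]
19. n9.ok = false  [false]
20. n10.pre = 20  [terminal]
21. n9.cnt = "mv"  ["mv"]
22. n0.cnt = "krmv"  [S.lab ++ A₁.cnt]
23. n0.val = -3  [len(A₀.cnt) - 5]

"rpkxu"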